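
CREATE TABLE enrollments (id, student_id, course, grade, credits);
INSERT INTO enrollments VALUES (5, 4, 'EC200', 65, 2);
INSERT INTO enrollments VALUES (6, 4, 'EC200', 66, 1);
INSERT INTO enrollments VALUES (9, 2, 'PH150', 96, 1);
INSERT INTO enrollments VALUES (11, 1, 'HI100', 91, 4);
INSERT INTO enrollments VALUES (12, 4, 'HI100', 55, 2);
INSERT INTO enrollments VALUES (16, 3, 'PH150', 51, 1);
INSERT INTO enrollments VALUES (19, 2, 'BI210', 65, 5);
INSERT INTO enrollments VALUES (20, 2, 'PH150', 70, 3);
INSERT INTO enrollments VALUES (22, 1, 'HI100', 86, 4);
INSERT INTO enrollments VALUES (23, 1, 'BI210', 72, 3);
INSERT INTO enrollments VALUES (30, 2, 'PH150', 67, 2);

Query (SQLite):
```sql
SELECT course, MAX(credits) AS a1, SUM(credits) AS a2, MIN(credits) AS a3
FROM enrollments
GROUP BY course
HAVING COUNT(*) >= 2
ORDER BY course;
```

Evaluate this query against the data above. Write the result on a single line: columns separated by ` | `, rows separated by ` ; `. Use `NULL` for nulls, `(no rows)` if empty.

BI210 | 5 | 8 | 3 ; EC200 | 2 | 3 | 1 ; HI100 | 4 | 10 | 2 ; PH150 | 3 | 7 | 1

Group enrollments by course.
Per group compute: MAX(credits), SUM(credits), MIN(credits).
HAVING: drop groups with fewer than 2 rows.
  BI210: ids {19, 23} → MAX(credits)=5, SUM(credits)=8, MIN(credits)=3
  EC200: ids {5, 6} → MAX(credits)=2, SUM(credits)=3, MIN(credits)=1
  HI100: ids {11, 12, 22} → MAX(credits)=4, SUM(credits)=10, MIN(credits)=2
  PH150: ids {9, 16, 20, 30} → MAX(credits)=3, SUM(credits)=7, MIN(credits)=1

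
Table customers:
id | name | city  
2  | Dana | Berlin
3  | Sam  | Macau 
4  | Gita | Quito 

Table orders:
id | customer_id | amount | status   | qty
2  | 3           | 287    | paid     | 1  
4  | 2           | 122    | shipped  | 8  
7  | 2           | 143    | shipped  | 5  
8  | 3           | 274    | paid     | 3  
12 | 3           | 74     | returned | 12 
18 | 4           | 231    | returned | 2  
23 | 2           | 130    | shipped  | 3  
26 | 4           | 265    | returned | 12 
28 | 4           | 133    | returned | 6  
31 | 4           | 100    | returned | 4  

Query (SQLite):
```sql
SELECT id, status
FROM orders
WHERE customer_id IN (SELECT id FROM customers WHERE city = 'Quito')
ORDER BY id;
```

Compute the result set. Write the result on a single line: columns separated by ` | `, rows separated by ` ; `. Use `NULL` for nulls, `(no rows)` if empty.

Inner query: customers.id where city = 'Quito'.
Outer: keep orders rows whose customer_id is in that set.
Inner query → {4}

18 | returned ; 26 | returned ; 28 | returned ; 31 | returned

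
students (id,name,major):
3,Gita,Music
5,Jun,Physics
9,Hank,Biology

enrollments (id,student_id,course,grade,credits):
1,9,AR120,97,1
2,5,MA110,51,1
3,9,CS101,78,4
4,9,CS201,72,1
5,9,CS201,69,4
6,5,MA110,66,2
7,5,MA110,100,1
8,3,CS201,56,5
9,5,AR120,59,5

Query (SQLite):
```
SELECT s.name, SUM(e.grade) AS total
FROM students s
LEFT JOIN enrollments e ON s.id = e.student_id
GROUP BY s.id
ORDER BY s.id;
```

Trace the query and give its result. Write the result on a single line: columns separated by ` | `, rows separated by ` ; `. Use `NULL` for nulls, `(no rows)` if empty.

LEFT JOIN keeps every students row; unmatched ones get NULL for enrollments columns.
Group by students.id and compute SUM(e.grade). SUM over an all-NULL group is NULL.
  3: ids {8} → SUM(e.grade)=56
  5: ids {2, 6, 7, 9} → SUM(e.grade)=276
  9: ids {1, 3, 4, 5} → SUM(e.grade)=316

Gita | 56 ; Jun | 276 ; Hank | 316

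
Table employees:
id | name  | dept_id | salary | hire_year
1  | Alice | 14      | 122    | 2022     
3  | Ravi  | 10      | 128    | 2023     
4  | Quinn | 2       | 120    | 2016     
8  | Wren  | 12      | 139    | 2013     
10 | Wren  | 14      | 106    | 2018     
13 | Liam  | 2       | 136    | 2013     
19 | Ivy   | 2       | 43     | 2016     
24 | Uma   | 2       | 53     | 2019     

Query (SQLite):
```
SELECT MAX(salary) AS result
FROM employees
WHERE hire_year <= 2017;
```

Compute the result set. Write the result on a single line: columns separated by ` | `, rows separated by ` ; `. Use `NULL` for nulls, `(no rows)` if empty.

Rows where hire_year <= 2017 → salary values: [120, 139, 136, 43].
MAX of non-NULL values = 139.

139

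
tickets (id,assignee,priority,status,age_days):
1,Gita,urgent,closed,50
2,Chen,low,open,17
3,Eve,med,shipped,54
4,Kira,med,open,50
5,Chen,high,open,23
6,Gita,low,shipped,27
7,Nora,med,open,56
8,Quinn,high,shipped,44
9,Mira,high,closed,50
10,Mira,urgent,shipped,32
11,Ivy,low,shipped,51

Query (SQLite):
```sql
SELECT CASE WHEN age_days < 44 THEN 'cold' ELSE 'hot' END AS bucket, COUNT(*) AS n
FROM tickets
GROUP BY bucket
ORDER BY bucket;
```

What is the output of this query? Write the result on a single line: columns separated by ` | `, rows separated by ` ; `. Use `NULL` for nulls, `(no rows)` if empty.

cold | 4 ; hot | 7

Bucket rows by age_days < 44 → 'cold' else 'hot'; count each bucket.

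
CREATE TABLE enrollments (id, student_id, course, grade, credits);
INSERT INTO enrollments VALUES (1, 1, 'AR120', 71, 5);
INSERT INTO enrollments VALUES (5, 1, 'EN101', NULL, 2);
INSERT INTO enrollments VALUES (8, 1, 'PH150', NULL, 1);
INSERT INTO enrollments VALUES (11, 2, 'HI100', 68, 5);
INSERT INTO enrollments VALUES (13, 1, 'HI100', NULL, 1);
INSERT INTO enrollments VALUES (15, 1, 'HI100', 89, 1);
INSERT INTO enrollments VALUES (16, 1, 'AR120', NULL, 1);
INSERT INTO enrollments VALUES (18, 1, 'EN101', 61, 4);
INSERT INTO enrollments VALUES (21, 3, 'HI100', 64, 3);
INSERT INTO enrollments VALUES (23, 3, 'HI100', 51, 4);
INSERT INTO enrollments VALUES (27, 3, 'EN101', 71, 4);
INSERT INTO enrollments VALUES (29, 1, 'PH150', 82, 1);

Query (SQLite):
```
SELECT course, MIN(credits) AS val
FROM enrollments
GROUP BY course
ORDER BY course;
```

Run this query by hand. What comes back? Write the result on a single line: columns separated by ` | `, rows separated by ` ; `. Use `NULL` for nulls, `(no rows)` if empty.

Partition enrollments by course; compute MIN(credits) within each group.
  AR120: ids {1, 16} → MIN(credits)=1
  EN101: ids {5, 18, 27} → MIN(credits)=2
  HI100: ids {11, 13, 15, 21, 23} → MIN(credits)=1
  PH150: ids {8, 29} → MIN(credits)=1

AR120 | 1 ; EN101 | 2 ; HI100 | 1 ; PH150 | 1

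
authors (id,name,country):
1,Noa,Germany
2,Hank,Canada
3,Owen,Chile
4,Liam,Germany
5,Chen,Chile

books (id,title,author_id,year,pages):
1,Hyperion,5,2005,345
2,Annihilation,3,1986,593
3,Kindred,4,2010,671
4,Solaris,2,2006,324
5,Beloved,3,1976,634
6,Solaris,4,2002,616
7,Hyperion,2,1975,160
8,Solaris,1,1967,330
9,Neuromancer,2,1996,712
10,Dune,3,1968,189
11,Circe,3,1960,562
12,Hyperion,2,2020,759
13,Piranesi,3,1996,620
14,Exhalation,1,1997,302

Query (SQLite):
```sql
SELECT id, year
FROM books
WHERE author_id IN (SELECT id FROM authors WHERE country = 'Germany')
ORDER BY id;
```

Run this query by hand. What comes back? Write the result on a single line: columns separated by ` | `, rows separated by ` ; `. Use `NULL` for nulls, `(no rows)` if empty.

3 | 2010 ; 6 | 2002 ; 8 | 1967 ; 14 | 1997

Inner query: authors.id where country = 'Germany'.
Outer: keep books rows whose author_id is in that set.
Inner query → {1, 4}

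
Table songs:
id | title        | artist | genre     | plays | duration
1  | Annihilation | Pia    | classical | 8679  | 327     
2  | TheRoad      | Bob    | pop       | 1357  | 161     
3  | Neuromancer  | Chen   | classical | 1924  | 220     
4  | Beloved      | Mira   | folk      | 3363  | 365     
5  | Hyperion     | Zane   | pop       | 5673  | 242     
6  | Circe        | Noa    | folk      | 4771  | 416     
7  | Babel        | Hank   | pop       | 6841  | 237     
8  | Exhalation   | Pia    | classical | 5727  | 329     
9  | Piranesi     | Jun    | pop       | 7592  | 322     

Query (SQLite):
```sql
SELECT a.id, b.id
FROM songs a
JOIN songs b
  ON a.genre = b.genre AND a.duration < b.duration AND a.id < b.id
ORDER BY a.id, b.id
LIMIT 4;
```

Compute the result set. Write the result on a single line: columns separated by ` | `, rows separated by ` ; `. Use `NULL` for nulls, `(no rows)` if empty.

1 | 8 ; 2 | 5 ; 2 | 7 ; 2 | 9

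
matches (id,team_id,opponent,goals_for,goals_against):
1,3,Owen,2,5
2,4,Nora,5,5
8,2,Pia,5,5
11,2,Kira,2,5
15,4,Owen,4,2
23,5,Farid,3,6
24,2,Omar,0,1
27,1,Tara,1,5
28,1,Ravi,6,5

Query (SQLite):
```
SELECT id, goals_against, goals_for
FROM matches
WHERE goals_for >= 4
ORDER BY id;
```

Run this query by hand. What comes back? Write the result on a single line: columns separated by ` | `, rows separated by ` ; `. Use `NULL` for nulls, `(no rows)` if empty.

2 | 5 | 5 ; 8 | 5 | 5 ; 15 | 2 | 4 ; 28 | 5 | 6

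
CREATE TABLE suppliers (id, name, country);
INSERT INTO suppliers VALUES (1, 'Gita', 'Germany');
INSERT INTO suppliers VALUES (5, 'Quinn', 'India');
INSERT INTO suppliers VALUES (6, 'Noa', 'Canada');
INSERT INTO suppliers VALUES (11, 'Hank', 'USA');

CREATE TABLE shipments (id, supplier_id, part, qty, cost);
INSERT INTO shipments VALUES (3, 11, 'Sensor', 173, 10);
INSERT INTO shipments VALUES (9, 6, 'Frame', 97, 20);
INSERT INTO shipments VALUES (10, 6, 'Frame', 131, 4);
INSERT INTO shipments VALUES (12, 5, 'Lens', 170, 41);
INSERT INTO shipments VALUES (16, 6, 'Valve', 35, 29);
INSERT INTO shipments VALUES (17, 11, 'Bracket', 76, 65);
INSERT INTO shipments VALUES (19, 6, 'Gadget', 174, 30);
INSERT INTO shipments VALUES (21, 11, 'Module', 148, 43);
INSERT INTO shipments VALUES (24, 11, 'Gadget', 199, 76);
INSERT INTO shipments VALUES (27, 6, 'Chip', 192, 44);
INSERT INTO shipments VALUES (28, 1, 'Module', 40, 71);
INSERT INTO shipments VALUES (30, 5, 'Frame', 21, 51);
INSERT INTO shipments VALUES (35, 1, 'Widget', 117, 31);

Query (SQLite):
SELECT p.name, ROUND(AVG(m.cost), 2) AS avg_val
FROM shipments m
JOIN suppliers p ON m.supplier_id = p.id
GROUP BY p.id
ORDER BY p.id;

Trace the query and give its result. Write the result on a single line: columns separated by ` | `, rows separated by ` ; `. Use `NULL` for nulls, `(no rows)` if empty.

Join each shipments row to its suppliers via supplier_id.
Group joined rows by suppliers.id; compute ROUND(AVG(m.cost), 2) per group.
  1: ids {28, 35} → ROUND(AVG(m.cost), 2)=51
  5: ids {12, 30} → ROUND(AVG(m.cost), 2)=46
  6: ids {9, 10, 16, 19, 27} → ROUND(AVG(m.cost), 2)=25.4
  11: ids {3, 17, 21, 24} → ROUND(AVG(m.cost), 2)=48.5

Gita | 51 ; Quinn | 46 ; Noa | 25.4 ; Hank | 48.5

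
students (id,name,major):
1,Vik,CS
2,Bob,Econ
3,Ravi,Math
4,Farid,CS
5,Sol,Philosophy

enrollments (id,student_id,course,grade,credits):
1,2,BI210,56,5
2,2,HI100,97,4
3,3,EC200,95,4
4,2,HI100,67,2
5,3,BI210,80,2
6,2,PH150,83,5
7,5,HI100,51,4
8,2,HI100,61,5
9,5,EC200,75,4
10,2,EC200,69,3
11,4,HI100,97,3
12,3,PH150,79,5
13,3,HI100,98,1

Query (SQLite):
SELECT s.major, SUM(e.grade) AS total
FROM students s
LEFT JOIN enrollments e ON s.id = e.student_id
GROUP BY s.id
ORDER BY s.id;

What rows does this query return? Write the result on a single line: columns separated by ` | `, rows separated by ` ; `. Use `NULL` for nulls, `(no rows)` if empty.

CS | NULL ; Econ | 433 ; Math | 352 ; CS | 97 ; Philosophy | 126

LEFT JOIN keeps every students row; unmatched ones get NULL for enrollments columns.
Group by students.id and compute SUM(e.grade). SUM over an all-NULL group is NULL.
  1: ids {—} → SUM(e.grade)=NULL
  2: ids {1, 2, 4, 6, 8, 10} → SUM(e.grade)=433
  3: ids {3, 5, 12, 13} → SUM(e.grade)=352
  4: ids {11} → SUM(e.grade)=97
  5: ids {7, 9} → SUM(e.grade)=126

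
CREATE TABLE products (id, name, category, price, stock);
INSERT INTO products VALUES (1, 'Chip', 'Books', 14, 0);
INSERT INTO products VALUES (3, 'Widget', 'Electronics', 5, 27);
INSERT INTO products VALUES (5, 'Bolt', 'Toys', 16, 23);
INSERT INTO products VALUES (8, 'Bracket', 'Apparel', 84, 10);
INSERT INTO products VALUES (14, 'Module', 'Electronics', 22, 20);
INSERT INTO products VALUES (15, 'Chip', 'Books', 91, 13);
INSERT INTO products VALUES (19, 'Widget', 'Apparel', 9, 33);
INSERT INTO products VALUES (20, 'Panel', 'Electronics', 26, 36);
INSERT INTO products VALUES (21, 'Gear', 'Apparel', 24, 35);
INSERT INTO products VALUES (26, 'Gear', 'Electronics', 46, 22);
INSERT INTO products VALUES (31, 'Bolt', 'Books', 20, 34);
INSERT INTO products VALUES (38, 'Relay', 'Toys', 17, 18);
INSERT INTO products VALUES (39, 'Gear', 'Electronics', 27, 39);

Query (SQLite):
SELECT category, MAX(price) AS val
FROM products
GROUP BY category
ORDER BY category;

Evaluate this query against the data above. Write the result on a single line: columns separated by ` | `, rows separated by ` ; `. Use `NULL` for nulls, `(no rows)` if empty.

Apparel | 84 ; Books | 91 ; Electronics | 46 ; Toys | 17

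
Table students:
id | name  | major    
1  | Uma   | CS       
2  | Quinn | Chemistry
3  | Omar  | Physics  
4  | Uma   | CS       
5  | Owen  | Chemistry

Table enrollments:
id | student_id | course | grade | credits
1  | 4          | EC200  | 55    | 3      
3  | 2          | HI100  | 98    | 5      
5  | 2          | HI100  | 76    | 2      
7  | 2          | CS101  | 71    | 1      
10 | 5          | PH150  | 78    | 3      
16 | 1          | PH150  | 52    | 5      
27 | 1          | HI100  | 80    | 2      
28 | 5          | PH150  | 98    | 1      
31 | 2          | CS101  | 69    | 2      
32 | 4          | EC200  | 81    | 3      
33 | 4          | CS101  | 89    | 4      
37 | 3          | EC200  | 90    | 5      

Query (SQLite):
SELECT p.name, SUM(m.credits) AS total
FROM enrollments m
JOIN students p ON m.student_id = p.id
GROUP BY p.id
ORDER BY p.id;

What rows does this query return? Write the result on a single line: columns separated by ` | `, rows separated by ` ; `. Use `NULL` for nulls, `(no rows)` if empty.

Uma | 7 ; Quinn | 10 ; Omar | 5 ; Uma | 10 ; Owen | 4

Join each enrollments row to its students via student_id.
Group joined rows by students.id; compute SUM(m.credits) per group.
  1: ids {16, 27} → SUM(m.credits)=7
  2: ids {3, 5, 7, 31} → SUM(m.credits)=10
  3: ids {37} → SUM(m.credits)=5
  4: ids {1, 32, 33} → SUM(m.credits)=10
  5: ids {10, 28} → SUM(m.credits)=4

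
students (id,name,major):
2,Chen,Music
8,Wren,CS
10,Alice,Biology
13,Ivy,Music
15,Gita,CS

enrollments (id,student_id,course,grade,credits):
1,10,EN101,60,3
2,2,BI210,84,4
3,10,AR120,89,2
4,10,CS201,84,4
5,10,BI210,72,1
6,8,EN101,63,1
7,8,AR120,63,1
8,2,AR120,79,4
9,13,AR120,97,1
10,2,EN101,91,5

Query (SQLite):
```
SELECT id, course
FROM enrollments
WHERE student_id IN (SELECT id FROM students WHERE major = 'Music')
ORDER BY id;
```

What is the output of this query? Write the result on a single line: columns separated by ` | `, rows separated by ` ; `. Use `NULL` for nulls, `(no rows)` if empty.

2 | BI210 ; 8 | AR120 ; 9 | AR120 ; 10 | EN101

Inner query: students.id where major = 'Music'.
Outer: keep enrollments rows whose student_id is in that set.
Inner query → {2, 13}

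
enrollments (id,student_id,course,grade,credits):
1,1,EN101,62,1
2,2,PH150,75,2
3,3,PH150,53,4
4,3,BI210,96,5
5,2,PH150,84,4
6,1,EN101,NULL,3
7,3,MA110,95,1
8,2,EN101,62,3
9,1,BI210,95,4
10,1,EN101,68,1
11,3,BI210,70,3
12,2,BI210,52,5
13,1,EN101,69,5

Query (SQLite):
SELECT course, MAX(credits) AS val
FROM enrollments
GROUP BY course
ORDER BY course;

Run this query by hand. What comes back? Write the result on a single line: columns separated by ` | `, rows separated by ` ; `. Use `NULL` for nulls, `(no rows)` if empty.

Partition enrollments by course; compute MAX(credits) within each group.
  BI210: ids {4, 9, 11, 12} → MAX(credits)=5
  EN101: ids {1, 6, 8, 10, 13} → MAX(credits)=5
  MA110: ids {7} → MAX(credits)=1
  PH150: ids {2, 3, 5} → MAX(credits)=4

BI210 | 5 ; EN101 | 5 ; MA110 | 1 ; PH150 | 4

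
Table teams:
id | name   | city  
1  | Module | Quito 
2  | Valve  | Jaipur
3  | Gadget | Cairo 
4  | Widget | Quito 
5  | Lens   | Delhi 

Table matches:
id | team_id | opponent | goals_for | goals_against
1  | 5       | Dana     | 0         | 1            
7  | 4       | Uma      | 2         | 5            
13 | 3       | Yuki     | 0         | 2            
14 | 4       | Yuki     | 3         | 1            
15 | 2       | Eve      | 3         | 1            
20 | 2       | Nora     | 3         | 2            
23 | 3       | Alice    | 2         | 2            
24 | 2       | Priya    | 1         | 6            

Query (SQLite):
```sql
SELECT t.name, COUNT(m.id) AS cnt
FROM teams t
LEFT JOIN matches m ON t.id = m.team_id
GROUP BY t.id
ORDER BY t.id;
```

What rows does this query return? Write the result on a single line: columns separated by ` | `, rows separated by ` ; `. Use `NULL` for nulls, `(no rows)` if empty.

Module | 0 ; Valve | 3 ; Gadget | 2 ; Widget | 2 ; Lens | 1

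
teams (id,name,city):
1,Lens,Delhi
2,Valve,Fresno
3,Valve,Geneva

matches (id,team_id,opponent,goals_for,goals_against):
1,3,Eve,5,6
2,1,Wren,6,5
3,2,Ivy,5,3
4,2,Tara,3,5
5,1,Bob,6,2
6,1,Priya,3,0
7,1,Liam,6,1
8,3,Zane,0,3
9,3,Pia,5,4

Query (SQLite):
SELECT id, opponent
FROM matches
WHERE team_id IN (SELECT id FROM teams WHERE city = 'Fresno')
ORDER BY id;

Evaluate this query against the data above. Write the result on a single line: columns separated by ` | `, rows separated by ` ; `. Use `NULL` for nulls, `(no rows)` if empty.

Inner query: teams.id where city = 'Fresno'.
Outer: keep matches rows whose team_id is in that set.
Inner query → {2}

3 | Ivy ; 4 | Tara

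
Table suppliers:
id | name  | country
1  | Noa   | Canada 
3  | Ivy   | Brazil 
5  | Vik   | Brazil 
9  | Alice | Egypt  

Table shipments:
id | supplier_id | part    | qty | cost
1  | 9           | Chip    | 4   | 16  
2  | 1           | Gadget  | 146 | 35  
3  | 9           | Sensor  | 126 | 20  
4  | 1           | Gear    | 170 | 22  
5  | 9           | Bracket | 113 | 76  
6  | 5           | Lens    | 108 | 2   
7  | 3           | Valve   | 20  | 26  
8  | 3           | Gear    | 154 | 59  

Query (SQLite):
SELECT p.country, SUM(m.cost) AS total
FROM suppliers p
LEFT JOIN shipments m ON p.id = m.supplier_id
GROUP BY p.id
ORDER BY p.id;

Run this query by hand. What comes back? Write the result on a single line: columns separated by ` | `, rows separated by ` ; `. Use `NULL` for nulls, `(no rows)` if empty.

Canada | 57 ; Brazil | 85 ; Brazil | 2 ; Egypt | 112

LEFT JOIN keeps every suppliers row; unmatched ones get NULL for shipments columns.
Group by suppliers.id and compute SUM(m.cost). SUM over an all-NULL group is NULL.
  1: ids {2, 4} → SUM(m.cost)=57
  3: ids {7, 8} → SUM(m.cost)=85
  5: ids {6} → SUM(m.cost)=2
  9: ids {1, 3, 5} → SUM(m.cost)=112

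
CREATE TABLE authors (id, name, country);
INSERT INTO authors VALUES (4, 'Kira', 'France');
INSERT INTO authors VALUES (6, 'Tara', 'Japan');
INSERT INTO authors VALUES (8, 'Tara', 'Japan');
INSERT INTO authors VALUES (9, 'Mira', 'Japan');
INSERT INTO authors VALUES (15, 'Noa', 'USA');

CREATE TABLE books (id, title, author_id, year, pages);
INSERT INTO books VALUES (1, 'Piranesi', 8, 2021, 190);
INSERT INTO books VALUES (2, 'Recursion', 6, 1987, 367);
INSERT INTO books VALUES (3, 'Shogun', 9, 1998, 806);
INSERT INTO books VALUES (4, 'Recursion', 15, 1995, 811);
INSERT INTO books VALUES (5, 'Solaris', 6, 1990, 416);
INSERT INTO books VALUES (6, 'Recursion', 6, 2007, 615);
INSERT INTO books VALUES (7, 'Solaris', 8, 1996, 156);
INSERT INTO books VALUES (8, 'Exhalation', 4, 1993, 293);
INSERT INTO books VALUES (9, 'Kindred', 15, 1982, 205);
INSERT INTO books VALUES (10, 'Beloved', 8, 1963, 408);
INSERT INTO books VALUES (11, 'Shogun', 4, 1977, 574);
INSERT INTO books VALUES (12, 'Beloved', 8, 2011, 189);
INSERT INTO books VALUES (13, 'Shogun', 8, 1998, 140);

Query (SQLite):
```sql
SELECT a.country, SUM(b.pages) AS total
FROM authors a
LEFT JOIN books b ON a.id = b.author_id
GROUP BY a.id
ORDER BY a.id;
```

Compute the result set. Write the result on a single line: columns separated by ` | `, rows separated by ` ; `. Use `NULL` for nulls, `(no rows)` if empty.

LEFT JOIN keeps every authors row; unmatched ones get NULL for books columns.
Group by authors.id and compute SUM(b.pages). SUM over an all-NULL group is NULL.
  4: ids {8, 11} → SUM(b.pages)=867
  6: ids {2, 5, 6} → SUM(b.pages)=1398
  8: ids {1, 7, 10, 12, 13} → SUM(b.pages)=1083
  9: ids {3} → SUM(b.pages)=806
  15: ids {4, 9} → SUM(b.pages)=1016

France | 867 ; Japan | 1398 ; Japan | 1083 ; Japan | 806 ; USA | 1016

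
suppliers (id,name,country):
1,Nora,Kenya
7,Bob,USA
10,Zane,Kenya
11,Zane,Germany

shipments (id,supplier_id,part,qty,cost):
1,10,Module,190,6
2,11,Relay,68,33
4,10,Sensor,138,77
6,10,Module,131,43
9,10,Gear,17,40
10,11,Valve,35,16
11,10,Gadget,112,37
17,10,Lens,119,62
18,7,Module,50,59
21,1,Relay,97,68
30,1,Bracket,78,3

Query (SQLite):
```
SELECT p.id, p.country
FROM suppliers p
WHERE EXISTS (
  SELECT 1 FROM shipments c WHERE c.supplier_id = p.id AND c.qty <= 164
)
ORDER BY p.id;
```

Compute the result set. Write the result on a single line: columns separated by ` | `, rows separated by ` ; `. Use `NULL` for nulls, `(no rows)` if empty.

1 | Kenya ; 7 | USA ; 10 | Kenya ; 11 | Germany

For each suppliers row, check whether any shipments with matching supplier_id has qty <= 164.
Keep rows where that is true.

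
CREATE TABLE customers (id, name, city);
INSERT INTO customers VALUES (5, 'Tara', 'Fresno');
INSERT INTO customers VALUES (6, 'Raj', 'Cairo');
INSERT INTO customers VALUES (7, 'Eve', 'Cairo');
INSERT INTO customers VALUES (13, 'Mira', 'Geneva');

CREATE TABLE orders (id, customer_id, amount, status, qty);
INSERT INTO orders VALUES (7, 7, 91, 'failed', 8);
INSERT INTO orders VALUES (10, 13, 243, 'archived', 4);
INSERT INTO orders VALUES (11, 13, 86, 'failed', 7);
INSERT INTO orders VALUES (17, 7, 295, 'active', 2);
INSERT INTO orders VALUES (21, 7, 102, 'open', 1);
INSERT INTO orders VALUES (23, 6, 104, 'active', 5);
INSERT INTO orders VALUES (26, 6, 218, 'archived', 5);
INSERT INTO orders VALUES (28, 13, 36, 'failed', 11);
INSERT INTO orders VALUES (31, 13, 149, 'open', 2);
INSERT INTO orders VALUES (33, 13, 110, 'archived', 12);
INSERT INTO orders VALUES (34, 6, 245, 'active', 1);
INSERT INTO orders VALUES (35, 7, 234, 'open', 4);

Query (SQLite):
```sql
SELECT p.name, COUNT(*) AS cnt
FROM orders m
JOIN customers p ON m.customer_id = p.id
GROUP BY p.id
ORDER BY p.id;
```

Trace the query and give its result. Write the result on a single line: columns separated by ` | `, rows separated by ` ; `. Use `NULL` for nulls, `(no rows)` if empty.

Join each orders row to its customers via customer_id.
Group joined rows by customers.id; compute COUNT(*) per group.
  6: ids {23, 26, 34} → COUNT(*)=3
  7: ids {7, 17, 21, 35} → COUNT(*)=4
  13: ids {10, 11, 28, 31, 33} → COUNT(*)=5

Raj | 3 ; Eve | 4 ; Mira | 5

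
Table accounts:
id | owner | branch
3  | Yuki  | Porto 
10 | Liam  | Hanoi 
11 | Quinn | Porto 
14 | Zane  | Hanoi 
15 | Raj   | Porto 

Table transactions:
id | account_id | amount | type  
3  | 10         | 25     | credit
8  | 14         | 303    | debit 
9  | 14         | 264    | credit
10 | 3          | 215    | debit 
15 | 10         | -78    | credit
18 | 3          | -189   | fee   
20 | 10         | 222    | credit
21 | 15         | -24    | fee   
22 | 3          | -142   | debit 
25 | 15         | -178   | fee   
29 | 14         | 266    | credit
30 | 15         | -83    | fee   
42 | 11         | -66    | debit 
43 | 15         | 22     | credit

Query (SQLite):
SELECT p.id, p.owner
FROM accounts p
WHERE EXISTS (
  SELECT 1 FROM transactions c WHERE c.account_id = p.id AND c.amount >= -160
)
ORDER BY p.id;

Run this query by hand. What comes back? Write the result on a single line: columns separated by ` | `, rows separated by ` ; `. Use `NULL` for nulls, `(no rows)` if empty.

3 | Yuki ; 10 | Liam ; 11 | Quinn ; 14 | Zane ; 15 | Raj

For each accounts row, check whether any transactions with matching account_id has amount >= -160.
Keep rows where that is true.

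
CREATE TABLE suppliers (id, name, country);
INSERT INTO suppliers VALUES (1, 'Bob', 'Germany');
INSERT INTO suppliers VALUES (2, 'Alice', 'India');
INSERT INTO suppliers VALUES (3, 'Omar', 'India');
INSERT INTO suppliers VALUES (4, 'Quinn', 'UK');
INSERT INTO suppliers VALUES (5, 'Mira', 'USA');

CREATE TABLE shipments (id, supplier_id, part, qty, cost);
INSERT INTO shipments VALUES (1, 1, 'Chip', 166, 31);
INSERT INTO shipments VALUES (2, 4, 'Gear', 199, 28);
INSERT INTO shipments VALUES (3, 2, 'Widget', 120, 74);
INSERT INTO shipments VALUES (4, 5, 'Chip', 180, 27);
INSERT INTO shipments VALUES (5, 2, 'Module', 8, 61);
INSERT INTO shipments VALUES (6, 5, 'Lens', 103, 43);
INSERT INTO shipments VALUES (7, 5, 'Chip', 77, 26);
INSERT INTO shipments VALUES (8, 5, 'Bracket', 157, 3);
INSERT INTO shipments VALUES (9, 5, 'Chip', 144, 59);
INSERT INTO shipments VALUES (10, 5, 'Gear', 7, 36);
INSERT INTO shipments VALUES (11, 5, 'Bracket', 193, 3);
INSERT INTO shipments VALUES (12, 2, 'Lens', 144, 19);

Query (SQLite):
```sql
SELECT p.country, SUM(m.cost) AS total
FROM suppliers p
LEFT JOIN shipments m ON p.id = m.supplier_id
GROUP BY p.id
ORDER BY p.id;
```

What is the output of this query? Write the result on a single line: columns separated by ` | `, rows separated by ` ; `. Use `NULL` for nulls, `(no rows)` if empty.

Germany | 31 ; India | 154 ; India | NULL ; UK | 28 ; USA | 197

LEFT JOIN keeps every suppliers row; unmatched ones get NULL for shipments columns.
Group by suppliers.id and compute SUM(m.cost). SUM over an all-NULL group is NULL.
  1: ids {1} → SUM(m.cost)=31
  2: ids {3, 5, 12} → SUM(m.cost)=154
  3: ids {—} → SUM(m.cost)=NULL
  4: ids {2} → SUM(m.cost)=28
  5: ids {4, 6, 7, 8, 9, 10, 11} → SUM(m.cost)=197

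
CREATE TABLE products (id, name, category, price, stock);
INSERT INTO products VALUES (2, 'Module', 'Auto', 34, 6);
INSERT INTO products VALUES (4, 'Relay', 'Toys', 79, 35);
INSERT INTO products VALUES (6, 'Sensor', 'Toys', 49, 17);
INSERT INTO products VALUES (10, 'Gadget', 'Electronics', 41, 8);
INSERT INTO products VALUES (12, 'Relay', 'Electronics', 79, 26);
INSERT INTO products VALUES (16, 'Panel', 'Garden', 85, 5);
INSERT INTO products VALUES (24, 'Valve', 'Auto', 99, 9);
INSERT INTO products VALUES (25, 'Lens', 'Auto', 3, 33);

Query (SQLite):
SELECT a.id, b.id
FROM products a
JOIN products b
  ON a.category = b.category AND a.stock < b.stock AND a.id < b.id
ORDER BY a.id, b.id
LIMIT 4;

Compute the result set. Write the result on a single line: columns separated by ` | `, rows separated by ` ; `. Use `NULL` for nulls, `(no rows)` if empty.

Pairs (a,b) with same category, a.stock < b.stock, a.id < b.id.
category groups: Auto:{2,24,25} Electronics:{10,12} Garden:{16} Toys:{4,6}
Ordered by (a.id, b.id); first 4.

2 | 24 ; 2 | 25 ; 10 | 12 ; 24 | 25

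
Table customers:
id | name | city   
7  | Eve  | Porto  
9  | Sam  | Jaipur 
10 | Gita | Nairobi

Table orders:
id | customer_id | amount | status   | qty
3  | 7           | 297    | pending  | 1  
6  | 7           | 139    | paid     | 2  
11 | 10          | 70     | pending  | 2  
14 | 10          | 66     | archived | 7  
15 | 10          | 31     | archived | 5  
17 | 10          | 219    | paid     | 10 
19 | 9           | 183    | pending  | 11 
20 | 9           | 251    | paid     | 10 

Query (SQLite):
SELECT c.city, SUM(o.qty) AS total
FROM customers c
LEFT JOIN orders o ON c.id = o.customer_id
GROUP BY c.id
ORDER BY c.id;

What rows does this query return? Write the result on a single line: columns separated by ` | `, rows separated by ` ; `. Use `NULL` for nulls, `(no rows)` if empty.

LEFT JOIN keeps every customers row; unmatched ones get NULL for orders columns.
Group by customers.id and compute SUM(o.qty). SUM over an all-NULL group is NULL.
  7: ids {3, 6} → SUM(o.qty)=3
  9: ids {19, 20} → SUM(o.qty)=21
  10: ids {11, 14, 15, 17} → SUM(o.qty)=24

Porto | 3 ; Jaipur | 21 ; Nairobi | 24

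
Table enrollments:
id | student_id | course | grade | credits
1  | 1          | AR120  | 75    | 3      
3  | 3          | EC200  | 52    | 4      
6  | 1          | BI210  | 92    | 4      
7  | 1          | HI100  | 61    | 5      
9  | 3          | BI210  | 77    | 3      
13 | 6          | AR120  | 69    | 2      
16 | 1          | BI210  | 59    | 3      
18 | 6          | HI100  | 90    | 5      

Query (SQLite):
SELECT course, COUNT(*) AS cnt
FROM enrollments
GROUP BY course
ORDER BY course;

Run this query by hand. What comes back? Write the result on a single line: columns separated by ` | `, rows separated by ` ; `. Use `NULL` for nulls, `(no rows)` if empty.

AR120 | 2 ; BI210 | 3 ; EC200 | 1 ; HI100 | 2

Partition enrollments by course; compute COUNT(*) within each group.
  AR120: ids {1, 13} → COUNT(*)=2
  BI210: ids {6, 9, 16} → COUNT(*)=3
  EC200: ids {3} → COUNT(*)=1
  HI100: ids {7, 18} → COUNT(*)=2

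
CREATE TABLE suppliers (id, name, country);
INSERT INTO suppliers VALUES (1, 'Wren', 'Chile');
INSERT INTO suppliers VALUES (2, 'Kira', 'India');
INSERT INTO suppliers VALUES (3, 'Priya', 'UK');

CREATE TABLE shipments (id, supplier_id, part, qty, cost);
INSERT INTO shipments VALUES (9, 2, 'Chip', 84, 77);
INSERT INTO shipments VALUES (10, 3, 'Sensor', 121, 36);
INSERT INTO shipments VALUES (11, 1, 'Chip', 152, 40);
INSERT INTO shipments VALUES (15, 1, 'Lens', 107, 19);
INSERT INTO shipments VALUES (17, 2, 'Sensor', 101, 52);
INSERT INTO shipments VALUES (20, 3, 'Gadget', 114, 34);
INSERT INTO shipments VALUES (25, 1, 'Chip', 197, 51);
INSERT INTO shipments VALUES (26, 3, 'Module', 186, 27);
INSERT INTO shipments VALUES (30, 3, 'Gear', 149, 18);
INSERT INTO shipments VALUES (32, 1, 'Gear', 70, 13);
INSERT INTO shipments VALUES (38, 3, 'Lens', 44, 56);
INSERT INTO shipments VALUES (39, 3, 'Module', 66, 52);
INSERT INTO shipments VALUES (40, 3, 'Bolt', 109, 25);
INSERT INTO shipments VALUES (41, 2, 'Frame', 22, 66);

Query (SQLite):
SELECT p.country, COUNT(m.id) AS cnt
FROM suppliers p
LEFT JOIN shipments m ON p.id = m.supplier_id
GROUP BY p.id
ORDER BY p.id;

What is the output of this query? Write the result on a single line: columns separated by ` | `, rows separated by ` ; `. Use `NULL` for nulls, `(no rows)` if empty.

LEFT JOIN keeps every suppliers row; unmatched ones get NULL for shipments columns.
Group by suppliers.id and compute COUNT(m.id). COUNT(col) of an all-NULL group is 0.
  1: ids {11, 15, 25, 32} → COUNT(m.id)=4
  2: ids {9, 17, 41} → COUNT(m.id)=3
  3: ids {10, 20, 26, 30, 38, 39, 40} → COUNT(m.id)=7

Chile | 4 ; India | 3 ; UK | 7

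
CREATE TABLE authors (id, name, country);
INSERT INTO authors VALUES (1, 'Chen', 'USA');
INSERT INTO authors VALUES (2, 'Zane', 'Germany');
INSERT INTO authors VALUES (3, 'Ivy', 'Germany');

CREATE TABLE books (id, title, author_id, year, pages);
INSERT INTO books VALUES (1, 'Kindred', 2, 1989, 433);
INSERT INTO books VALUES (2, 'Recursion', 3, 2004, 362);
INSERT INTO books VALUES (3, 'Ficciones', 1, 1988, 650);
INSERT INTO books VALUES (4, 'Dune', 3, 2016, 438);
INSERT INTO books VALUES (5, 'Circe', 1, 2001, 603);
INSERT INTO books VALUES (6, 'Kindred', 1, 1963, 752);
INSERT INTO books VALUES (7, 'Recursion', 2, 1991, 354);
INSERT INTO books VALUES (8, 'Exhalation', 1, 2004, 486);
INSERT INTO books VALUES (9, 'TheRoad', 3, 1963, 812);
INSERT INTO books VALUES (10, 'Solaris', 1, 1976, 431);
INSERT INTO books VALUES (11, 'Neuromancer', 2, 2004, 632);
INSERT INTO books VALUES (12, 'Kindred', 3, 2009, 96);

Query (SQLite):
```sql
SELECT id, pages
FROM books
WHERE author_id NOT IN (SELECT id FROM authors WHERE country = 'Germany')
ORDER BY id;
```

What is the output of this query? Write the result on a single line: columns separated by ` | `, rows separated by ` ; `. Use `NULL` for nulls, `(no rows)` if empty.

Inner query: authors.id where country = 'Germany'.
Outer: keep books rows whose author_id is not in that set.
Inner query → {2, 3}

3 | 650 ; 5 | 603 ; 6 | 752 ; 8 | 486 ; 10 | 431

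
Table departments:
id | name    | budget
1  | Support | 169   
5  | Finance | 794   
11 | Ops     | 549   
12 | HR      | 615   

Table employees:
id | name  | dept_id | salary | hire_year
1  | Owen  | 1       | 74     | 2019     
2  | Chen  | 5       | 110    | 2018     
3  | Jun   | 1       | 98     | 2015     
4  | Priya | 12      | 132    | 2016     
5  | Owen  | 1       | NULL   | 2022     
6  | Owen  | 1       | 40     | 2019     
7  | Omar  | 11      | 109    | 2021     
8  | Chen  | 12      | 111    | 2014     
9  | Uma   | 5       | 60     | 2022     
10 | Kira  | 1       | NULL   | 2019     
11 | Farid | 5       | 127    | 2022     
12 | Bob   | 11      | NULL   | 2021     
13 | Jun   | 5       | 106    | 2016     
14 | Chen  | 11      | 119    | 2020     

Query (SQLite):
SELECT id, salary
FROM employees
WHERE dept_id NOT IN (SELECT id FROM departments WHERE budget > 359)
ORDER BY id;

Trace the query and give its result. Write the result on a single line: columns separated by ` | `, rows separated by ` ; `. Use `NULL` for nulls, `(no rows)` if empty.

Inner query: departments.id where budget > 359.
Outer: keep employees rows whose dept_id is not in that set.
Inner query → {5, 11, 12}

1 | 74 ; 3 | 98 ; 5 | NULL ; 6 | 40 ; 10 | NULL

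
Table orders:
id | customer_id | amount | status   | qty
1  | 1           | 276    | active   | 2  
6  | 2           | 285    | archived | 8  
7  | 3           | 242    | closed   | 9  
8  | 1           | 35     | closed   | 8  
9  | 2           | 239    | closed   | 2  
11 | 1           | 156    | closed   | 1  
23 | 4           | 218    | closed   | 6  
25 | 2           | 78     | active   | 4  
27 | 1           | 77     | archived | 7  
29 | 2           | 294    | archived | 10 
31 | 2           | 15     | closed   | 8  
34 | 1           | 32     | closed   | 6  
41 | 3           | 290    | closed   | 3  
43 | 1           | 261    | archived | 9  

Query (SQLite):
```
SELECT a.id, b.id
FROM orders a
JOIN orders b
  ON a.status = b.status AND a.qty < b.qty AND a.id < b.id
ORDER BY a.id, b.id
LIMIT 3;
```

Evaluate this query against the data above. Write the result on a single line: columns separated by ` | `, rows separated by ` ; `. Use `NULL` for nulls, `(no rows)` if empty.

1 | 25 ; 6 | 29 ; 6 | 43

Pairs (a,b) with same status, a.qty < b.qty, a.id < b.id.
status groups: active:{1,25} archived:{6,27,29,43} closed:{7,8,9,11,23,31,34,41}
Ordered by (a.id, b.id); first 3.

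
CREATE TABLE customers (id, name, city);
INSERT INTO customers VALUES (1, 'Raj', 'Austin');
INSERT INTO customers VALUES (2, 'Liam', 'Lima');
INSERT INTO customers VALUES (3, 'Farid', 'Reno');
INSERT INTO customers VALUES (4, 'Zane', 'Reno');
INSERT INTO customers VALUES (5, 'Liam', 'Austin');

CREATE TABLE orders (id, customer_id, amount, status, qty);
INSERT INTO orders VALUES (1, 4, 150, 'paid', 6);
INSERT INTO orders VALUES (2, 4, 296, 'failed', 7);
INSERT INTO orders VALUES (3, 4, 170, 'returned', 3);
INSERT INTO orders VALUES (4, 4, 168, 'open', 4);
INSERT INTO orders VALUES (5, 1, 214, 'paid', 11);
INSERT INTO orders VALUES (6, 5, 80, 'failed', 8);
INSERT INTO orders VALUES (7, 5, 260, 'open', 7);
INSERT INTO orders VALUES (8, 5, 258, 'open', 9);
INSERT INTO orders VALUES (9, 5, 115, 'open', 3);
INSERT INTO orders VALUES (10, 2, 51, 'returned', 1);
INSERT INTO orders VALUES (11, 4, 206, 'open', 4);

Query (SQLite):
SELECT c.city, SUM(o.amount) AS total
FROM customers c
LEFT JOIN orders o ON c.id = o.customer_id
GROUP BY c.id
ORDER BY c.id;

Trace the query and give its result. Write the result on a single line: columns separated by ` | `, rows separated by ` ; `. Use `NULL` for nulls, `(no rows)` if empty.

Austin | 214 ; Lima | 51 ; Reno | NULL ; Reno | 990 ; Austin | 713

LEFT JOIN keeps every customers row; unmatched ones get NULL for orders columns.
Group by customers.id and compute SUM(o.amount). SUM over an all-NULL group is NULL.
  1: ids {5} → SUM(o.amount)=214
  2: ids {10} → SUM(o.amount)=51
  3: ids {—} → SUM(o.amount)=NULL
  4: ids {1, 2, 3, 4, 11} → SUM(o.amount)=990
  5: ids {6, 7, 8, 9} → SUM(o.amount)=713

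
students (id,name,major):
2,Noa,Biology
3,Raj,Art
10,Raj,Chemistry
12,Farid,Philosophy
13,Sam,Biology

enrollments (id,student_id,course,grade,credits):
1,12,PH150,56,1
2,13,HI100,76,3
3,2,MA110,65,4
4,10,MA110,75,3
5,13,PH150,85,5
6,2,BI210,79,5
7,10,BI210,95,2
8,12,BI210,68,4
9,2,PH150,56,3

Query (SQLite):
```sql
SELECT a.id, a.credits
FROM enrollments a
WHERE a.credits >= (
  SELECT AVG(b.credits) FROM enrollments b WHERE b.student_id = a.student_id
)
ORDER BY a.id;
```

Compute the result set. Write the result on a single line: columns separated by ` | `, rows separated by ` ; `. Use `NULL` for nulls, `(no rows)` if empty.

3 | 4 ; 4 | 3 ; 5 | 5 ; 6 | 5 ; 8 | 4

For each enrollments row a, compute AVG(credits) over rows sharing a.student_id.
Keep row a if a.credits >= that per-group AVG.
  student_id=2: AVG(credits) = 4.0
  student_id=10: AVG(credits) = 2.5
  student_id=12: AVG(credits) = 2.5
  student_id=13: AVG(credits) = 4.0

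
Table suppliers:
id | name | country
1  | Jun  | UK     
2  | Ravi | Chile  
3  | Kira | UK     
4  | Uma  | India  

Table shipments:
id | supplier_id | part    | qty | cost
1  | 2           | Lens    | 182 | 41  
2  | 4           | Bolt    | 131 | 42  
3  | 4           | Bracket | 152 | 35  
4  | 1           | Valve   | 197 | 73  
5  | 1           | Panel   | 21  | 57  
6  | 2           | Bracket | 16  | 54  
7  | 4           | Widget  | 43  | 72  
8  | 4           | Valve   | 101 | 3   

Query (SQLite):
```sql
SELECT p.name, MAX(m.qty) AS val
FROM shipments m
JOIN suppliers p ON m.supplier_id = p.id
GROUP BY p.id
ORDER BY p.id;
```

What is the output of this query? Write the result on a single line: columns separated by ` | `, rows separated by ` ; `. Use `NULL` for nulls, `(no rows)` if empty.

Jun | 197 ; Ravi | 182 ; Uma | 152

Join each shipments row to its suppliers via supplier_id.
Group joined rows by suppliers.id; compute MAX(m.qty) per group.
  1: ids {4, 5} → MAX(m.qty)=197
  2: ids {1, 6} → MAX(m.qty)=182
  4: ids {2, 3, 7, 8} → MAX(m.qty)=152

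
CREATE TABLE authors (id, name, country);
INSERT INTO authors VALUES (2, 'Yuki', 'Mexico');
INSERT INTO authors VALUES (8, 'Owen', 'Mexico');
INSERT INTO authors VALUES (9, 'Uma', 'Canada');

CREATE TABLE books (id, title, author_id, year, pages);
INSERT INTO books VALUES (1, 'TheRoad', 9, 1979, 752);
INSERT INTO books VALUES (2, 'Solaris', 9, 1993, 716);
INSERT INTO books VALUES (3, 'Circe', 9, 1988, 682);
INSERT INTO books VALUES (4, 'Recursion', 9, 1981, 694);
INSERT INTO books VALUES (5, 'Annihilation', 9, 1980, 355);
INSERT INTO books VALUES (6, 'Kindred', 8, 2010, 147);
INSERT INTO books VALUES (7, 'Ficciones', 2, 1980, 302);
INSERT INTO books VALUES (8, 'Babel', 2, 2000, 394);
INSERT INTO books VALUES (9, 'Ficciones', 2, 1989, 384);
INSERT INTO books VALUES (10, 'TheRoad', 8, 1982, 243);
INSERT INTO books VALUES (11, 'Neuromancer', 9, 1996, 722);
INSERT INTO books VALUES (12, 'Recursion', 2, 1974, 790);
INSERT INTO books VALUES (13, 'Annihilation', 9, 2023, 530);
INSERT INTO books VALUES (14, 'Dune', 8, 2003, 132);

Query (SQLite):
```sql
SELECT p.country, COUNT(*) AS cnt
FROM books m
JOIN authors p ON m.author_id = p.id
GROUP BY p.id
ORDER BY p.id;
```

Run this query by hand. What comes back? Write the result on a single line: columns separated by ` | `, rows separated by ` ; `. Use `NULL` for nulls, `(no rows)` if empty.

Join each books row to its authors via author_id.
Group joined rows by authors.id; compute COUNT(*) per group.
  2: ids {7, 8, 9, 12} → COUNT(*)=4
  8: ids {6, 10, 14} → COUNT(*)=3
  9: ids {1, 2, 3, 4, 5, 11, 13} → COUNT(*)=7

Mexico | 4 ; Mexico | 3 ; Canada | 7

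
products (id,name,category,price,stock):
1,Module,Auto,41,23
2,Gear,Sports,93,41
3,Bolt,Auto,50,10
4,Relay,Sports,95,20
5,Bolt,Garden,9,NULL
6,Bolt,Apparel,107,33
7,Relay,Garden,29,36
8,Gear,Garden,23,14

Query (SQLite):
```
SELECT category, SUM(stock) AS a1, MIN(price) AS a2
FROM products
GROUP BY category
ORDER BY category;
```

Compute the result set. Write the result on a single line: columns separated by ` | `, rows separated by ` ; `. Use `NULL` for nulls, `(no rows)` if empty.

Group products by category.
Per group compute: SUM(stock), MIN(price).
  Apparel: ids {6} → SUM(stock)=33, MIN(price)=107
  Auto: ids {1, 3} → SUM(stock)=33, MIN(price)=41
  Garden: ids {5, 7, 8} → SUM(stock)=50, MIN(price)=9
  Sports: ids {2, 4} → SUM(stock)=61, MIN(price)=93

Apparel | 33 | 107 ; Auto | 33 | 41 ; Garden | 50 | 9 ; Sports | 61 | 93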